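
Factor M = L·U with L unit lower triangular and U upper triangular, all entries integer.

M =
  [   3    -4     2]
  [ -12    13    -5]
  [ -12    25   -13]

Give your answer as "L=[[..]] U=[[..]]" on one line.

L=[[1,0,0],[-4,1,0],[-4,-3,1]] U=[[3,-4,2],[0,-3,3],[0,0,4]]

  R1 -= -4·R0 → [0,-3,3]
  R2 -= -4·R0 → [0,9,-5]
  R2 -= -3·R1 → [0,0,4]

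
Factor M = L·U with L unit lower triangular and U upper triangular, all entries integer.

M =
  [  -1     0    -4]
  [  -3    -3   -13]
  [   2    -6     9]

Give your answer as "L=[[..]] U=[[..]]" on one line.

  row1 -= 3·row0 → [0,-3,-1]
  row2 -= -2·row0 → [0,-6,1]
  row2 -= 2·row1 → [0,0,3]

L=[[1,0,0],[3,1,0],[-2,2,1]] U=[[-1,0,-4],[0,-3,-1],[0,0,3]]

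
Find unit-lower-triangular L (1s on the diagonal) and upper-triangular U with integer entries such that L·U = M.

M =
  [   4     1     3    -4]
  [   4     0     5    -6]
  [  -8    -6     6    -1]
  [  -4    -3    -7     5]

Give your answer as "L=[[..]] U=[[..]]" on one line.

  R1 -= 1·R0 → [0,-1,2,-2]
  R2 -= -2·R0 → [0,-4,12,-9]
  R3 -= -1·R0 → [0,-2,-4,1]
  R2 -= 4·R1 → [0,0,4,-1]
  R3 -= 2·R1 → [0,0,-8,5]
  R3 -= -2·R2 → [0,0,0,3]

L=[[1,0,0,0],[1,1,0,0],[-2,4,1,0],[-1,2,-2,1]] U=[[4,1,3,-4],[0,-1,2,-2],[0,0,4,-1],[0,0,0,3]]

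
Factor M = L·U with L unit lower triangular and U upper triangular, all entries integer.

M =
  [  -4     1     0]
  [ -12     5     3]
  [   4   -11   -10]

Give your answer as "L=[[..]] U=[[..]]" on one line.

  R1 -= 3·R0 → [0,2,3]
  R2 -= -1·R0 → [0,-10,-10]
  R2 -= -5·R1 → [0,0,5]

L=[[1,0,0],[3,1,0],[-1,-5,1]] U=[[-4,1,0],[0,2,3],[0,0,5]]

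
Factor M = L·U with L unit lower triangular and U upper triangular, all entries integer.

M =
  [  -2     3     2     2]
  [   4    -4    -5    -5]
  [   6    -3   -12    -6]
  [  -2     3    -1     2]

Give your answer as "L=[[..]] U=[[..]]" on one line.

  R1 -= -2·R0 → [0,2,-1,-1]
  R2 -= -3·R0 → [0,6,-6,0]
  R3 -= 1·R0 → [0,0,-3,0]
  R2 -= 3·R1 → [0,0,-3,3]
  R3 -= 0·R1 → [0,0,-3,0]
  R3 -= 1·R2 → [0,0,0,-3]

L=[[1,0,0,0],[-2,1,0,0],[-3,3,1,0],[1,0,1,1]] U=[[-2,3,2,2],[0,2,-1,-1],[0,0,-3,3],[0,0,0,-3]]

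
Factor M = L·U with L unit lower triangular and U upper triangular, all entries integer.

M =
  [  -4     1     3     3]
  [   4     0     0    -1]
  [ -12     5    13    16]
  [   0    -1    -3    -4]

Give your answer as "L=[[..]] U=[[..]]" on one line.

  R1 -= -1·R0 → [0,1,3,2]
  R2 -= 3·R0 → [0,2,4,7]
  R3 -= 0·R0 → [0,-1,-3,-4]
  R2 -= 2·R1 → [0,0,-2,3]
  R3 -= -1·R1 → [0,0,0,-2]
  R3 -= 0·R2 → [0,0,0,-2]

L=[[1,0,0,0],[-1,1,0,0],[3,2,1,0],[0,-1,0,1]] U=[[-4,1,3,3],[0,1,3,2],[0,0,-2,3],[0,0,0,-2]]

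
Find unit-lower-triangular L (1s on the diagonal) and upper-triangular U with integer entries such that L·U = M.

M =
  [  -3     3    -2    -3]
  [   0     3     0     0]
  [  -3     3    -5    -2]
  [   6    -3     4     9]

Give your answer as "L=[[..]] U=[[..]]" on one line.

  R1 -= 0·R0 → [0,3,0,0]
  R2 -= 1·R0 → [0,0,-3,1]
  R3 -= -2·R0 → [0,3,0,3]
  R2 -= 0·R1 → [0,0,-3,1]
  R3 -= 1·R1 → [0,0,0,3]
  R3 -= 0·R2 → [0,0,0,3]

L=[[1,0,0,0],[0,1,0,0],[1,0,1,0],[-2,1,0,1]] U=[[-3,3,-2,-3],[0,3,0,0],[0,0,-3,1],[0,0,0,3]]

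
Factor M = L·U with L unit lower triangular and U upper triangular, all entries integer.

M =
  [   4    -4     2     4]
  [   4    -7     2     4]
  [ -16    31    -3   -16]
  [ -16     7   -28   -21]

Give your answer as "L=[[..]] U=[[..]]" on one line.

  r1 -= 1·r0 → [0,-3,0,0]
  r2 -= -4·r0 → [0,15,5,0]
  r3 -= -4·r0 → [0,-9,-20,-5]
  r2 -= -5·r1 → [0,0,5,0]
  r3 -= 3·r1 → [0,0,-20,-5]
  r3 -= -4·r2 → [0,0,0,-5]

L=[[1,0,0,0],[1,1,0,0],[-4,-5,1,0],[-4,3,-4,1]] U=[[4,-4,2,4],[0,-3,0,0],[0,0,5,0],[0,0,0,-5]]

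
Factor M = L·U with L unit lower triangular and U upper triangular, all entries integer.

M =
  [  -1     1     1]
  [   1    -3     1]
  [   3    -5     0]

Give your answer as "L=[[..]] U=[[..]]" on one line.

L=[[1,0,0],[-1,1,0],[-3,1,1]] U=[[-1,1,1],[0,-2,2],[0,0,1]]

  row1 -= -1·row0 → [0,-2,2]
  row2 -= -3·row0 → [0,-2,3]
  row2 -= 1·row1 → [0,0,1]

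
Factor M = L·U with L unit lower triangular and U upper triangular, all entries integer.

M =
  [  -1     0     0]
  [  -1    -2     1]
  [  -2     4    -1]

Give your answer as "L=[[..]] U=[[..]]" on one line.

L=[[1,0,0],[1,1,0],[2,-2,1]] U=[[-1,0,0],[0,-2,1],[0,0,1]]

  row1 -= 1·row0 → [0,-2,1]
  row2 -= 2·row0 → [0,4,-1]
  row2 -= -2·row1 → [0,0,1]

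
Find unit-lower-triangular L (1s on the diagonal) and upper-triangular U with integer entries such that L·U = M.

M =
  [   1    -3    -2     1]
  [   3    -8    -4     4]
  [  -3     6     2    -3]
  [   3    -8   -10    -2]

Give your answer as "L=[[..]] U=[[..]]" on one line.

  row1 -= 3·row0 → [0,1,2,1]
  row2 -= -3·row0 → [0,-3,-4,0]
  row3 -= 3·row0 → [0,1,-4,-5]
  row2 -= -3·row1 → [0,0,2,3]
  row3 -= 1·row1 → [0,0,-6,-6]
  row3 -= -3·row2 → [0,0,0,3]

L=[[1,0,0,0],[3,1,0,0],[-3,-3,1,0],[3,1,-3,1]] U=[[1,-3,-2,1],[0,1,2,1],[0,0,2,3],[0,0,0,3]]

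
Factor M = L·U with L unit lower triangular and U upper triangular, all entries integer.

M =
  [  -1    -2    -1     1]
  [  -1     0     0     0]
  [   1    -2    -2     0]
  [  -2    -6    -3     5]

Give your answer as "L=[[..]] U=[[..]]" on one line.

  row1 -= 1·row0 → [0,2,1,-1]
  row2 -= -1·row0 → [0,-4,-3,1]
  row3 -= 2·row0 → [0,-2,-1,3]
  row2 -= -2·row1 → [0,0,-1,-1]
  row3 -= -1·row1 → [0,0,0,2]
  row3 -= 0·row2 → [0,0,0,2]

L=[[1,0,0,0],[1,1,0,0],[-1,-2,1,0],[2,-1,0,1]] U=[[-1,-2,-1,1],[0,2,1,-1],[0,0,-1,-1],[0,0,0,2]]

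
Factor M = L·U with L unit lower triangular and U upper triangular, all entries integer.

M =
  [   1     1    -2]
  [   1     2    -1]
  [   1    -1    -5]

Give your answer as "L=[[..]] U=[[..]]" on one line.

  R1 -= 1·R0 → [0,1,1]
  R2 -= 1·R0 → [0,-2,-3]
  R2 -= -2·R1 → [0,0,-1]

L=[[1,0,0],[1,1,0],[1,-2,1]] U=[[1,1,-2],[0,1,1],[0,0,-1]]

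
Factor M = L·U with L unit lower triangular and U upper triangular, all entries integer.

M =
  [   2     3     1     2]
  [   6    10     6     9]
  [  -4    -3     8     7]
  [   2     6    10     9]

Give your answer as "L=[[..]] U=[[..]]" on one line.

L=[[1,0,0,0],[3,1,0,0],[-2,3,1,0],[1,3,0,1]] U=[[2,3,1,2],[0,1,3,3],[0,0,1,2],[0,0,0,-2]]

  r1 -= 3·r0 → [0,1,3,3]
  r2 -= -2·r0 → [0,3,10,11]
  r3 -= 1·r0 → [0,3,9,7]
  r2 -= 3·r1 → [0,0,1,2]
  r3 -= 3·r1 → [0,0,0,-2]
  r3 -= 0·r2 → [0,0,0,-2]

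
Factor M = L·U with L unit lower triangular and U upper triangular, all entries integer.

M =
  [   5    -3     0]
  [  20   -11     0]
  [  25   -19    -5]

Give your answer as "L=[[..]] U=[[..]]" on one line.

L=[[1,0,0],[4,1,0],[5,-4,1]] U=[[5,-3,0],[0,1,0],[0,0,-5]]

  row1 -= 4·row0 → [0,1,0]
  row2 -= 5·row0 → [0,-4,-5]
  row2 -= -4·row1 → [0,0,-5]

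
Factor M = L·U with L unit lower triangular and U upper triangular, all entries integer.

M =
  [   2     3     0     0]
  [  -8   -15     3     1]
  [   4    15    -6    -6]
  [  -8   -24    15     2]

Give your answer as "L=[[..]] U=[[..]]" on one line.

  R1 -= -4·R0 → [0,-3,3,1]
  R2 -= 2·R0 → [0,9,-6,-6]
  R3 -= -4·R0 → [0,-12,15,2]
  R2 -= -3·R1 → [0,0,3,-3]
  R3 -= 4·R1 → [0,0,3,-2]
  R3 -= 1·R2 → [0,0,0,1]

L=[[1,0,0,0],[-4,1,0,0],[2,-3,1,0],[-4,4,1,1]] U=[[2,3,0,0],[0,-3,3,1],[0,0,3,-3],[0,0,0,1]]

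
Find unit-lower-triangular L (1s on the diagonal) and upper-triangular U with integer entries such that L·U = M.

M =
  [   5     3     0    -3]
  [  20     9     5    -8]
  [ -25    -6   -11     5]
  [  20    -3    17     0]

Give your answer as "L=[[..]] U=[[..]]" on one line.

  row1 -= 4·row0 → [0,-3,5,4]
  row2 -= -5·row0 → [0,9,-11,-10]
  row3 -= 4·row0 → [0,-15,17,12]
  row2 -= -3·row1 → [0,0,4,2]
  row3 -= 5·row1 → [0,0,-8,-8]
  row3 -= -2·row2 → [0,0,0,-4]

L=[[1,0,0,0],[4,1,0,0],[-5,-3,1,0],[4,5,-2,1]] U=[[5,3,0,-3],[0,-3,5,4],[0,0,4,2],[0,0,0,-4]]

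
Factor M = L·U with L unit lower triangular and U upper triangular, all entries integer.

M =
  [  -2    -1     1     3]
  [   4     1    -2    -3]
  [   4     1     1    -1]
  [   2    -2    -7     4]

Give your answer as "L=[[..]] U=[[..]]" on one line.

  row1 -= -2·row0 → [0,-1,0,3]
  row2 -= -2·row0 → [0,-1,3,5]
  row3 -= -1·row0 → [0,-3,-6,7]
  row2 -= 1·row1 → [0,0,3,2]
  row3 -= 3·row1 → [0,0,-6,-2]
  row3 -= -2·row2 → [0,0,0,2]

L=[[1,0,0,0],[-2,1,0,0],[-2,1,1,0],[-1,3,-2,1]] U=[[-2,-1,1,3],[0,-1,0,3],[0,0,3,2],[0,0,0,2]]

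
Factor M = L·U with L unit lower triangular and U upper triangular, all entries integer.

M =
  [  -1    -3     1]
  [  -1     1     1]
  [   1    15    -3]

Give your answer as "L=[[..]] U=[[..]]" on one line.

  row1 -= 1·row0 → [0,4,0]
  row2 -= -1·row0 → [0,12,-2]
  row2 -= 3·row1 → [0,0,-2]

L=[[1,0,0],[1,1,0],[-1,3,1]] U=[[-1,-3,1],[0,4,0],[0,0,-2]]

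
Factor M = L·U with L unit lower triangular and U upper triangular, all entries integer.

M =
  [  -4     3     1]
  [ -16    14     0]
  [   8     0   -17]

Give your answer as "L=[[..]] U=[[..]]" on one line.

L=[[1,0,0],[4,1,0],[-2,3,1]] U=[[-4,3,1],[0,2,-4],[0,0,-3]]

  R1 -= 4·R0 → [0,2,-4]
  R2 -= -2·R0 → [0,6,-15]
  R2 -= 3·R1 → [0,0,-3]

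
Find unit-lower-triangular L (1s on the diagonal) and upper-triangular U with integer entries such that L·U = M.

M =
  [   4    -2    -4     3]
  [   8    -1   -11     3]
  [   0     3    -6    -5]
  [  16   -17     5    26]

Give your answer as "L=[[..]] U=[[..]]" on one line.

  R1 -= 2·R0 → [0,3,-3,-3]
  R2 -= 0·R0 → [0,3,-6,-5]
  R3 -= 4·R0 → [0,-9,21,14]
  R2 -= 1·R1 → [0,0,-3,-2]
  R3 -= -3·R1 → [0,0,12,5]
  R3 -= -4·R2 → [0,0,0,-3]

L=[[1,0,0,0],[2,1,0,0],[0,1,1,0],[4,-3,-4,1]] U=[[4,-2,-4,3],[0,3,-3,-3],[0,0,-3,-2],[0,0,0,-3]]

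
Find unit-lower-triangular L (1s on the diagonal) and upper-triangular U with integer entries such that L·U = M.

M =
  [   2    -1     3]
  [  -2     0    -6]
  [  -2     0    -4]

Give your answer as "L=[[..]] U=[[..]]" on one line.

  row1 -= -1·row0 → [0,-1,-3]
  row2 -= -1·row0 → [0,-1,-1]
  row2 -= 1·row1 → [0,0,2]

L=[[1,0,0],[-1,1,0],[-1,1,1]] U=[[2,-1,3],[0,-1,-3],[0,0,2]]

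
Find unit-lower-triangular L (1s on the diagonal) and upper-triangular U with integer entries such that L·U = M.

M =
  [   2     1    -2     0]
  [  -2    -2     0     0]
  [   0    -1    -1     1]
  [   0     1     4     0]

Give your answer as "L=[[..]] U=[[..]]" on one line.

  R1 -= -1·R0 → [0,-1,-2,0]
  R2 -= 0·R0 → [0,-1,-1,1]
  R3 -= 0·R0 → [0,1,4,0]
  R2 -= 1·R1 → [0,0,1,1]
  R3 -= -1·R1 → [0,0,2,0]
  R3 -= 2·R2 → [0,0,0,-2]

L=[[1,0,0,0],[-1,1,0,0],[0,1,1,0],[0,-1,2,1]] U=[[2,1,-2,0],[0,-1,-2,0],[0,0,1,1],[0,0,0,-2]]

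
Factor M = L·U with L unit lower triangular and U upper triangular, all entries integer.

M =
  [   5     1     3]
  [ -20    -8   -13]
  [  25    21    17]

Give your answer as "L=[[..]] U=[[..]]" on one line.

L=[[1,0,0],[-4,1,0],[5,-4,1]] U=[[5,1,3],[0,-4,-1],[0,0,-2]]

  r1 -= -4·r0 → [0,-4,-1]
  r2 -= 5·r0 → [0,16,2]
  r2 -= -4·r1 → [0,0,-2]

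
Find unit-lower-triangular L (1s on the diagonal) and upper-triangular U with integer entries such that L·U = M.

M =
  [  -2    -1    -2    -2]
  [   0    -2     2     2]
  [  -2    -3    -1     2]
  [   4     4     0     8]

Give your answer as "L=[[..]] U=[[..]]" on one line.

  row1 -= 0·row0 → [0,-2,2,2]
  row2 -= 1·row0 → [0,-2,1,4]
  row3 -= -2·row0 → [0,2,-4,4]
  row2 -= 1·row1 → [0,0,-1,2]
  row3 -= -1·row1 → [0,0,-2,6]
  row3 -= 2·row2 → [0,0,0,2]

L=[[1,0,0,0],[0,1,0,0],[1,1,1,0],[-2,-1,2,1]] U=[[-2,-1,-2,-2],[0,-2,2,2],[0,0,-1,2],[0,0,0,2]]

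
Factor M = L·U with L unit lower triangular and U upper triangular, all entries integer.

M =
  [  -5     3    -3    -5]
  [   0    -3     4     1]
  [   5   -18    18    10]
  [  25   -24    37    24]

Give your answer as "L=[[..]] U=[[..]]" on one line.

L=[[1,0,0,0],[0,1,0,0],[-1,5,1,0],[-5,3,-2,1]] U=[[-5,3,-3,-5],[0,-3,4,1],[0,0,-5,0],[0,0,0,-4]]

  r1 -= 0·r0 → [0,-3,4,1]
  r2 -= -1·r0 → [0,-15,15,5]
  r3 -= -5·r0 → [0,-9,22,-1]
  r2 -= 5·r1 → [0,0,-5,0]
  r3 -= 3·r1 → [0,0,10,-4]
  r3 -= -2·r2 → [0,0,0,-4]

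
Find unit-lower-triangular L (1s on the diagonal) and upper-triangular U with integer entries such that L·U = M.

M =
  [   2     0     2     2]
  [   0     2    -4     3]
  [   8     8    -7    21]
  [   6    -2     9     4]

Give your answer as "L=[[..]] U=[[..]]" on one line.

  row1 -= 0·row0 → [0,2,-4,3]
  row2 -= 4·row0 → [0,8,-15,13]
  row3 -= 3·row0 → [0,-2,3,-2]
  row2 -= 4·row1 → [0,0,1,1]
  row3 -= -1·row1 → [0,0,-1,1]
  row3 -= -1·row2 → [0,0,0,2]

L=[[1,0,0,0],[0,1,0,0],[4,4,1,0],[3,-1,-1,1]] U=[[2,0,2,2],[0,2,-4,3],[0,0,1,1],[0,0,0,2]]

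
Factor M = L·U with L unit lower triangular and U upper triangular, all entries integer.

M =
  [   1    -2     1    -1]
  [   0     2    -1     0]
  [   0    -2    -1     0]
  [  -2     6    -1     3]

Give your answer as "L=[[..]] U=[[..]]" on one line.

  R1 -= 0·R0 → [0,2,-1,0]
  R2 -= 0·R0 → [0,-2,-1,0]
  R3 -= -2·R0 → [0,2,1,1]
  R2 -= -1·R1 → [0,0,-2,0]
  R3 -= 1·R1 → [0,0,2,1]
  R3 -= -1·R2 → [0,0,0,1]

L=[[1,0,0,0],[0,1,0,0],[0,-1,1,0],[-2,1,-1,1]] U=[[1,-2,1,-1],[0,2,-1,0],[0,0,-2,0],[0,0,0,1]]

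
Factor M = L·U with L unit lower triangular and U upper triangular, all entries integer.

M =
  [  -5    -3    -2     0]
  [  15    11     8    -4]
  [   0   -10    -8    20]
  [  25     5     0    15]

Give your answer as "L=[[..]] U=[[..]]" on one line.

L=[[1,0,0,0],[-3,1,0,0],[0,-5,1,0],[-5,-5,0,1]] U=[[-5,-3,-2,0],[0,2,2,-4],[0,0,2,0],[0,0,0,-5]]

  row1 -= -3·row0 → [0,2,2,-4]
  row2 -= 0·row0 → [0,-10,-8,20]
  row3 -= -5·row0 → [0,-10,-10,15]
  row2 -= -5·row1 → [0,0,2,0]
  row3 -= -5·row1 → [0,0,0,-5]
  row3 -= 0·row2 → [0,0,0,-5]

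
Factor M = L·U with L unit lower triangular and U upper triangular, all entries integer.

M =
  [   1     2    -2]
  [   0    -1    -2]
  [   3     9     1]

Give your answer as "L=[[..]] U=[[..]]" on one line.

L=[[1,0,0],[0,1,0],[3,-3,1]] U=[[1,2,-2],[0,-1,-2],[0,0,1]]

  R1 -= 0·R0 → [0,-1,-2]
  R2 -= 3·R0 → [0,3,7]
  R2 -= -3·R1 → [0,0,1]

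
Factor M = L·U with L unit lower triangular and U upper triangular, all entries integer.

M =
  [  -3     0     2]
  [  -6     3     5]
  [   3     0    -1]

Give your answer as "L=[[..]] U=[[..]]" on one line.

  r1 -= 2·r0 → [0,3,1]
  r2 -= -1·r0 → [0,0,1]
  r2 -= 0·r1 → [0,0,1]

L=[[1,0,0],[2,1,0],[-1,0,1]] U=[[-3,0,2],[0,3,1],[0,0,1]]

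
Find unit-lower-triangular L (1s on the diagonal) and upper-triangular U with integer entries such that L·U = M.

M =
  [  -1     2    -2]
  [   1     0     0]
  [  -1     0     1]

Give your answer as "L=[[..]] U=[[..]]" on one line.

L=[[1,0,0],[-1,1,0],[1,-1,1]] U=[[-1,2,-2],[0,2,-2],[0,0,1]]

  row1 -= -1·row0 → [0,2,-2]
  row2 -= 1·row0 → [0,-2,3]
  row2 -= -1·row1 → [0,0,1]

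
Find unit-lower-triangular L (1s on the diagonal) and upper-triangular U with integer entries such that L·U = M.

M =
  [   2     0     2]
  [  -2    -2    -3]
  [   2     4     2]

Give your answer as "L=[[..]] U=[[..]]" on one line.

L=[[1,0,0],[-1,1,0],[1,-2,1]] U=[[2,0,2],[0,-2,-1],[0,0,-2]]

  r1 -= -1·r0 → [0,-2,-1]
  r2 -= 1·r0 → [0,4,0]
  r2 -= -2·r1 → [0,0,-2]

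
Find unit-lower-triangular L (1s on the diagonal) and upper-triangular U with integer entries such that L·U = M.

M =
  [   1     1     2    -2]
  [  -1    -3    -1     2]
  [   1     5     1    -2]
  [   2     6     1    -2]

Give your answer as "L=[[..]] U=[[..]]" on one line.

  R1 -= -1·R0 → [0,-2,1,0]
  R2 -= 1·R0 → [0,4,-1,0]
  R3 -= 2·R0 → [0,4,-3,2]
  R2 -= -2·R1 → [0,0,1,0]
  R3 -= -2·R1 → [0,0,-1,2]
  R3 -= -1·R2 → [0,0,0,2]

L=[[1,0,0,0],[-1,1,0,0],[1,-2,1,0],[2,-2,-1,1]] U=[[1,1,2,-2],[0,-2,1,0],[0,0,1,0],[0,0,0,2]]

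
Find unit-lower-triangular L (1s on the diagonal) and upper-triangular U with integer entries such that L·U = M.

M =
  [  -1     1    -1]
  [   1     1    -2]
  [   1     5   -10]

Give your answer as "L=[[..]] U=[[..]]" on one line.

  r1 -= -1·r0 → [0,2,-3]
  r2 -= -1·r0 → [0,6,-11]
  r2 -= 3·r1 → [0,0,-2]

L=[[1,0,0],[-1,1,0],[-1,3,1]] U=[[-1,1,-1],[0,2,-3],[0,0,-2]]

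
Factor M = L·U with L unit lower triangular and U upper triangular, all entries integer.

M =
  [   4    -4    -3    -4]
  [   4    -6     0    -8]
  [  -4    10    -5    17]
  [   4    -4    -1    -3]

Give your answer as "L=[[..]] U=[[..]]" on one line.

  r1 -= 1·r0 → [0,-2,3,-4]
  r2 -= -1·r0 → [0,6,-8,13]
  r3 -= 1·r0 → [0,0,2,1]
  r2 -= -3·r1 → [0,0,1,1]
  r3 -= 0·r1 → [0,0,2,1]
  r3 -= 2·r2 → [0,0,0,-1]

L=[[1,0,0,0],[1,1,0,0],[-1,-3,1,0],[1,0,2,1]] U=[[4,-4,-3,-4],[0,-2,3,-4],[0,0,1,1],[0,0,0,-1]]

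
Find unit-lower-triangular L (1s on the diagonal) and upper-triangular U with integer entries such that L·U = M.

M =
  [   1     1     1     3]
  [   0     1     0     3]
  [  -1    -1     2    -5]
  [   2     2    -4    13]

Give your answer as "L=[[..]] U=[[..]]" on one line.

  R1 -= 0·R0 → [0,1,0,3]
  R2 -= -1·R0 → [0,0,3,-2]
  R3 -= 2·R0 → [0,0,-6,7]
  R2 -= 0·R1 → [0,0,3,-2]
  R3 -= 0·R1 → [0,0,-6,7]
  R3 -= -2·R2 → [0,0,0,3]

L=[[1,0,0,0],[0,1,0,0],[-1,0,1,0],[2,0,-2,1]] U=[[1,1,1,3],[0,1,0,3],[0,0,3,-2],[0,0,0,3]]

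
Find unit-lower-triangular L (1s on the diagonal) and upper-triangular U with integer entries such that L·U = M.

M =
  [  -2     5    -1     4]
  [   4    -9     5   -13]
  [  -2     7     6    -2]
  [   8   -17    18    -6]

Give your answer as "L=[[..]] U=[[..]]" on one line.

L=[[1,0,0,0],[-2,1,0,0],[1,2,1,0],[-4,3,5,1]] U=[[-2,5,-1,4],[0,1,3,-5],[0,0,1,4],[0,0,0,5]]

  row1 -= -2·row0 → [0,1,3,-5]
  row2 -= 1·row0 → [0,2,7,-6]
  row3 -= -4·row0 → [0,3,14,10]
  row2 -= 2·row1 → [0,0,1,4]
  row3 -= 3·row1 → [0,0,5,25]
  row3 -= 5·row2 → [0,0,0,5]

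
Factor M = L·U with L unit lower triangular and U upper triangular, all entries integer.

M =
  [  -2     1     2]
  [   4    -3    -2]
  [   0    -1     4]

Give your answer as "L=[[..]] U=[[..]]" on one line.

  row1 -= -2·row0 → [0,-1,2]
  row2 -= 0·row0 → [0,-1,4]
  row2 -= 1·row1 → [0,0,2]

L=[[1,0,0],[-2,1,0],[0,1,1]] U=[[-2,1,2],[0,-1,2],[0,0,2]]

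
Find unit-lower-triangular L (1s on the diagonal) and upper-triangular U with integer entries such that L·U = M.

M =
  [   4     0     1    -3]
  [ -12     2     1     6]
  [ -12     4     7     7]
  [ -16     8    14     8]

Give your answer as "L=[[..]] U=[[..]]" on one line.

L=[[1,0,0,0],[-3,1,0,0],[-3,2,1,0],[-4,4,1,1]] U=[[4,0,1,-3],[0,2,4,-3],[0,0,2,4],[0,0,0,4]]

  R1 -= -3·R0 → [0,2,4,-3]
  R2 -= -3·R0 → [0,4,10,-2]
  R3 -= -4·R0 → [0,8,18,-4]
  R2 -= 2·R1 → [0,0,2,4]
  R3 -= 4·R1 → [0,0,2,8]
  R3 -= 1·R2 → [0,0,0,4]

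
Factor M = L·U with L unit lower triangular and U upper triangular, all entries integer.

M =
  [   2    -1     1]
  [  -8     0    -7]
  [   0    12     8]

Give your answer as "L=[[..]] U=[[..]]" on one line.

  R1 -= -4·R0 → [0,-4,-3]
  R2 -= 0·R0 → [0,12,8]
  R2 -= -3·R1 → [0,0,-1]

L=[[1,0,0],[-4,1,0],[0,-3,1]] U=[[2,-1,1],[0,-4,-3],[0,0,-1]]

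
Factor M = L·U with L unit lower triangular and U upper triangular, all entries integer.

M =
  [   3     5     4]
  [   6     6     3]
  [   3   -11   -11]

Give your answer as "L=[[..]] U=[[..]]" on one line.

L=[[1,0,0],[2,1,0],[1,4,1]] U=[[3,5,4],[0,-4,-5],[0,0,5]]

  r1 -= 2·r0 → [0,-4,-5]
  r2 -= 1·r0 → [0,-16,-15]
  r2 -= 4·r1 → [0,0,5]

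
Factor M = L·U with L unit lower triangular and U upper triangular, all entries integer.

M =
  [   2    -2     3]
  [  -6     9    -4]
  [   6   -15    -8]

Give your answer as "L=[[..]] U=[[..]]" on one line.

  r1 -= -3·r0 → [0,3,5]
  r2 -= 3·r0 → [0,-9,-17]
  r2 -= -3·r1 → [0,0,-2]

L=[[1,0,0],[-3,1,0],[3,-3,1]] U=[[2,-2,3],[0,3,5],[0,0,-2]]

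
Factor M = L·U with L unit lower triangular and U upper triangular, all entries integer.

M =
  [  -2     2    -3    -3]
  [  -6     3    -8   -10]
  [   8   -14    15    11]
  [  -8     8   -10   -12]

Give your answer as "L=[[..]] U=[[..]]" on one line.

  row1 -= 3·row0 → [0,-3,1,-1]
  row2 -= -4·row0 → [0,-6,3,-1]
  row3 -= 4·row0 → [0,0,2,0]
  row2 -= 2·row1 → [0,0,1,1]
  row3 -= 0·row1 → [0,0,2,0]
  row3 -= 2·row2 → [0,0,0,-2]

L=[[1,0,0,0],[3,1,0,0],[-4,2,1,0],[4,0,2,1]] U=[[-2,2,-3,-3],[0,-3,1,-1],[0,0,1,1],[0,0,0,-2]]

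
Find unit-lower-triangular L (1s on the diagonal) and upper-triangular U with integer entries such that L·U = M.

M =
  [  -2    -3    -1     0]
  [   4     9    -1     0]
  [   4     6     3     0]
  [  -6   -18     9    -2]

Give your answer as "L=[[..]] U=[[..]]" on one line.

  r1 -= -2·r0 → [0,3,-3,0]
  r2 -= -2·r0 → [0,0,1,0]
  r3 -= 3·r0 → [0,-9,12,-2]
  r2 -= 0·r1 → [0,0,1,0]
  r3 -= -3·r1 → [0,0,3,-2]
  r3 -= 3·r2 → [0,0,0,-2]

L=[[1,0,0,0],[-2,1,0,0],[-2,0,1,0],[3,-3,3,1]] U=[[-2,-3,-1,0],[0,3,-3,0],[0,0,1,0],[0,0,0,-2]]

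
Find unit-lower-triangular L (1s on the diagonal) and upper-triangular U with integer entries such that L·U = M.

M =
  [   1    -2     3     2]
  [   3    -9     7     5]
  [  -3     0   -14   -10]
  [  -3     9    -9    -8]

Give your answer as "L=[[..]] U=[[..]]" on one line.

L=[[1,0,0,0],[3,1,0,0],[-3,2,1,0],[-3,-1,2,1]] U=[[1,-2,3,2],[0,-3,-2,-1],[0,0,-1,-2],[0,0,0,1]]

  R1 -= 3·R0 → [0,-3,-2,-1]
  R2 -= -3·R0 → [0,-6,-5,-4]
  R3 -= -3·R0 → [0,3,0,-2]
  R2 -= 2·R1 → [0,0,-1,-2]
  R3 -= -1·R1 → [0,0,-2,-3]
  R3 -= 2·R2 → [0,0,0,1]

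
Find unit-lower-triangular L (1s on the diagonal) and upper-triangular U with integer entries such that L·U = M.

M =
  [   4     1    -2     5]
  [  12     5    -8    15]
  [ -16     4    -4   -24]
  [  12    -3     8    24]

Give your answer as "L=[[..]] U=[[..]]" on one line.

L=[[1,0,0,0],[3,1,0,0],[-4,4,1,0],[3,-3,-2,1]] U=[[4,1,-2,5],[0,2,-2,0],[0,0,-4,-4],[0,0,0,1]]

  r1 -= 3·r0 → [0,2,-2,0]
  r2 -= -4·r0 → [0,8,-12,-4]
  r3 -= 3·r0 → [0,-6,14,9]
  r2 -= 4·r1 → [0,0,-4,-4]
  r3 -= -3·r1 → [0,0,8,9]
  r3 -= -2·r2 → [0,0,0,1]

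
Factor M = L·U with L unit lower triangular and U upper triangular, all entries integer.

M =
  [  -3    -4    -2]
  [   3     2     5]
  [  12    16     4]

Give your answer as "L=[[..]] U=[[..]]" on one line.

L=[[1,0,0],[-1,1,0],[-4,0,1]] U=[[-3,-4,-2],[0,-2,3],[0,0,-4]]

  R1 -= -1·R0 → [0,-2,3]
  R2 -= -4·R0 → [0,0,-4]
  R2 -= 0·R1 → [0,0,-4]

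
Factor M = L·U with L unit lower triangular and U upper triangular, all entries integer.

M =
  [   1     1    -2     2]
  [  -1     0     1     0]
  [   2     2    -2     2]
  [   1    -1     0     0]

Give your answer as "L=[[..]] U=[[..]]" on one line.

L=[[1,0,0,0],[-1,1,0,0],[2,0,1,0],[1,-2,0,1]] U=[[1,1,-2,2],[0,1,-1,2],[0,0,2,-2],[0,0,0,2]]

  row1 -= -1·row0 → [0,1,-1,2]
  row2 -= 2·row0 → [0,0,2,-2]
  row3 -= 1·row0 → [0,-2,2,-2]
  row2 -= 0·row1 → [0,0,2,-2]
  row3 -= -2·row1 → [0,0,0,2]
  row3 -= 0·row2 → [0,0,0,2]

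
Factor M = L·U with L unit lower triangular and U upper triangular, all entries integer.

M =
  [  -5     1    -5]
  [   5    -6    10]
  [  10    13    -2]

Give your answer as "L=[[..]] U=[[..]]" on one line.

  r1 -= -1·r0 → [0,-5,5]
  r2 -= -2·r0 → [0,15,-12]
  r2 -= -3·r1 → [0,0,3]

L=[[1,0,0],[-1,1,0],[-2,-3,1]] U=[[-5,1,-5],[0,-5,5],[0,0,3]]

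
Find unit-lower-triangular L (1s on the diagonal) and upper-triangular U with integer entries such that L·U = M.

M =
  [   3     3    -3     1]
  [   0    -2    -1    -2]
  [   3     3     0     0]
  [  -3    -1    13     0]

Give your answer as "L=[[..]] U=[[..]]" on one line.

L=[[1,0,0,0],[0,1,0,0],[1,0,1,0],[-1,-1,3,1]] U=[[3,3,-3,1],[0,-2,-1,-2],[0,0,3,-1],[0,0,0,2]]

  r1 -= 0·r0 → [0,-2,-1,-2]
  r2 -= 1·r0 → [0,0,3,-1]
  r3 -= -1·r0 → [0,2,10,1]
  r2 -= 0·r1 → [0,0,3,-1]
  r3 -= -1·r1 → [0,0,9,-1]
  r3 -= 3·r2 → [0,0,0,2]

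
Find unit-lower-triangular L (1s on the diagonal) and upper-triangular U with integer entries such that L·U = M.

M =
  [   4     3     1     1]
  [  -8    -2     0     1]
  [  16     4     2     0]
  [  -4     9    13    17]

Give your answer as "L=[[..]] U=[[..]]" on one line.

  row1 -= -2·row0 → [0,4,2,3]
  row2 -= 4·row0 → [0,-8,-2,-4]
  row3 -= -1·row0 → [0,12,14,18]
  row2 -= -2·row1 → [0,0,2,2]
  row3 -= 3·row1 → [0,0,8,9]
  row3 -= 4·row2 → [0,0,0,1]

L=[[1,0,0,0],[-2,1,0,0],[4,-2,1,0],[-1,3,4,1]] U=[[4,3,1,1],[0,4,2,3],[0,0,2,2],[0,0,0,1]]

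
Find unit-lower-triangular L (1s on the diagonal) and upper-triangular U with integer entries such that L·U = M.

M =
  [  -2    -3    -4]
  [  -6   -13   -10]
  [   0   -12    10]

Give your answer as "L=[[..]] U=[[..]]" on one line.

  row1 -= 3·row0 → [0,-4,2]
  row2 -= 0·row0 → [0,-12,10]
  row2 -= 3·row1 → [0,0,4]

L=[[1,0,0],[3,1,0],[0,3,1]] U=[[-2,-3,-4],[0,-4,2],[0,0,4]]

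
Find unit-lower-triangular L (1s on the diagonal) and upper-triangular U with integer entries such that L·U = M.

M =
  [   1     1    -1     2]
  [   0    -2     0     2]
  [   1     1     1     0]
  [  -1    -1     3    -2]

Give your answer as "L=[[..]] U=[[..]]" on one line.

  r1 -= 0·r0 → [0,-2,0,2]
  r2 -= 1·r0 → [0,0,2,-2]
  r3 -= -1·r0 → [0,0,2,0]
  r2 -= 0·r1 → [0,0,2,-2]
  r3 -= 0·r1 → [0,0,2,0]
  r3 -= 1·r2 → [0,0,0,2]

L=[[1,0,0,0],[0,1,0,0],[1,0,1,0],[-1,0,1,1]] U=[[1,1,-1,2],[0,-2,0,2],[0,0,2,-2],[0,0,0,2]]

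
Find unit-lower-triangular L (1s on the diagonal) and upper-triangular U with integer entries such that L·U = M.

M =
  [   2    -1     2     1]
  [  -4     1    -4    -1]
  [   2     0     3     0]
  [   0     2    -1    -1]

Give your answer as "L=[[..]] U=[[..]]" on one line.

  R1 -= -2·R0 → [0,-1,0,1]
  R2 -= 1·R0 → [0,1,1,-1]
  R3 -= 0·R0 → [0,2,-1,-1]
  R2 -= -1·R1 → [0,0,1,0]
  R3 -= -2·R1 → [0,0,-1,1]
  R3 -= -1·R2 → [0,0,0,1]

L=[[1,0,0,0],[-2,1,0,0],[1,-1,1,0],[0,-2,-1,1]] U=[[2,-1,2,1],[0,-1,0,1],[0,0,1,0],[0,0,0,1]]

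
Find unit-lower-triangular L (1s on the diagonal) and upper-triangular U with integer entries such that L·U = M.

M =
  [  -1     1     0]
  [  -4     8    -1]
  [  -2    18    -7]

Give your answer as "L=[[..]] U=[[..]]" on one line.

L=[[1,0,0],[4,1,0],[2,4,1]] U=[[-1,1,0],[0,4,-1],[0,0,-3]]

  R1 -= 4·R0 → [0,4,-1]
  R2 -= 2·R0 → [0,16,-7]
  R2 -= 4·R1 → [0,0,-3]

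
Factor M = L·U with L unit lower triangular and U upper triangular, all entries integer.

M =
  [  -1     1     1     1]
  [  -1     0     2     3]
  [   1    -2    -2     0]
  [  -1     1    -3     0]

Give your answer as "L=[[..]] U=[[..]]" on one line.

L=[[1,0,0,0],[1,1,0,0],[-1,1,1,0],[1,0,2,1]] U=[[-1,1,1,1],[0,-1,1,2],[0,0,-2,-1],[0,0,0,1]]

  R1 -= 1·R0 → [0,-1,1,2]
  R2 -= -1·R0 → [0,-1,-1,1]
  R3 -= 1·R0 → [0,0,-4,-1]
  R2 -= 1·R1 → [0,0,-2,-1]
  R3 -= 0·R1 → [0,0,-4,-1]
  R3 -= 2·R2 → [0,0,0,1]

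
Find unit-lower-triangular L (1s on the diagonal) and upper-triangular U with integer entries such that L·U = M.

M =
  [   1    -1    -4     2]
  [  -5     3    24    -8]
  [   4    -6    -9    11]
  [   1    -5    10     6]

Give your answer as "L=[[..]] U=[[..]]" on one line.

  row1 -= -5·row0 → [0,-2,4,2]
  row2 -= 4·row0 → [0,-2,7,3]
  row3 -= 1·row0 → [0,-4,14,4]
  row2 -= 1·row1 → [0,0,3,1]
  row3 -= 2·row1 → [0,0,6,0]
  row3 -= 2·row2 → [0,0,0,-2]

L=[[1,0,0,0],[-5,1,0,0],[4,1,1,0],[1,2,2,1]] U=[[1,-1,-4,2],[0,-2,4,2],[0,0,3,1],[0,0,0,-2]]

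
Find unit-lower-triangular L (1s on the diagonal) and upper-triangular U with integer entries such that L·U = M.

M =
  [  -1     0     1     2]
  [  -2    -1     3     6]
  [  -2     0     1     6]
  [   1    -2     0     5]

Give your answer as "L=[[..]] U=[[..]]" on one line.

  r1 -= 2·r0 → [0,-1,1,2]
  r2 -= 2·r0 → [0,0,-1,2]
  r3 -= -1·r0 → [0,-2,1,7]
  r2 -= 0·r1 → [0,0,-1,2]
  r3 -= 2·r1 → [0,0,-1,3]
  r3 -= 1·r2 → [0,0,0,1]

L=[[1,0,0,0],[2,1,0,0],[2,0,1,0],[-1,2,1,1]] U=[[-1,0,1,2],[0,-1,1,2],[0,0,-1,2],[0,0,0,1]]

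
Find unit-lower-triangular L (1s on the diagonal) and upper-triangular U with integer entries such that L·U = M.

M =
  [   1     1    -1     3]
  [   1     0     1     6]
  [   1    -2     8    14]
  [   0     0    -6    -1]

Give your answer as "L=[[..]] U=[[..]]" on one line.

  R1 -= 1·R0 → [0,-1,2,3]
  R2 -= 1·R0 → [0,-3,9,11]
  R3 -= 0·R0 → [0,0,-6,-1]
  R2 -= 3·R1 → [0,0,3,2]
  R3 -= 0·R1 → [0,0,-6,-1]
  R3 -= -2·R2 → [0,0,0,3]

L=[[1,0,0,0],[1,1,0,0],[1,3,1,0],[0,0,-2,1]] U=[[1,1,-1,3],[0,-1,2,3],[0,0,3,2],[0,0,0,3]]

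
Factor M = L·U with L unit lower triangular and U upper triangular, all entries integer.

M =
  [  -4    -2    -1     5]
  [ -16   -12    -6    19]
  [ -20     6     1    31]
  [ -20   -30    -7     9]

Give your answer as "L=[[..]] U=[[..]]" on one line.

  row1 -= 4·row0 → [0,-4,-2,-1]
  row2 -= 5·row0 → [0,16,6,6]
  row3 -= 5·row0 → [0,-20,-2,-16]
  row2 -= -4·row1 → [0,0,-2,2]
  row3 -= 5·row1 → [0,0,8,-11]
  row3 -= -4·row2 → [0,0,0,-3]

L=[[1,0,0,0],[4,1,0,0],[5,-4,1,0],[5,5,-4,1]] U=[[-4,-2,-1,5],[0,-4,-2,-1],[0,0,-2,2],[0,0,0,-3]]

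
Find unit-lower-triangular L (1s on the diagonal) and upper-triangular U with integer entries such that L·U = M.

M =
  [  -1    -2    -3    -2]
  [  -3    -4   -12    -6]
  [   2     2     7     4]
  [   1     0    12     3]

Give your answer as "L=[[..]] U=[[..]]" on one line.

L=[[1,0,0,0],[3,1,0,0],[-2,-1,1,0],[-1,-1,-3,1]] U=[[-1,-2,-3,-2],[0,2,-3,0],[0,0,-2,0],[0,0,0,1]]

  r1 -= 3·r0 → [0,2,-3,0]
  r2 -= -2·r0 → [0,-2,1,0]
  r3 -= -1·r0 → [0,-2,9,1]
  r2 -= -1·r1 → [0,0,-2,0]
  r3 -= -1·r1 → [0,0,6,1]
  r3 -= -3·r2 → [0,0,0,1]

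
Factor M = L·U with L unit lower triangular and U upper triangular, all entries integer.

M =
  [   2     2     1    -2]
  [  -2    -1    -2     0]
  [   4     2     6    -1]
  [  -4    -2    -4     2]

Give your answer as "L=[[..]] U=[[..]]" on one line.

L=[[1,0,0,0],[-1,1,0,0],[2,-2,1,0],[-2,2,0,1]] U=[[2,2,1,-2],[0,1,-1,-2],[0,0,2,-1],[0,0,0,2]]

  R1 -= -1·R0 → [0,1,-1,-2]
  R2 -= 2·R0 → [0,-2,4,3]
  R3 -= -2·R0 → [0,2,-2,-2]
  R2 -= -2·R1 → [0,0,2,-1]
  R3 -= 2·R1 → [0,0,0,2]
  R3 -= 0·R2 → [0,0,0,2]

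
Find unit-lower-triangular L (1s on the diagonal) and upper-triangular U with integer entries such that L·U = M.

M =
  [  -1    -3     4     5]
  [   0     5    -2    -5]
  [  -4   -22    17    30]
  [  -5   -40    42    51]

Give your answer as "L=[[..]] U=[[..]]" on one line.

  row1 -= 0·row0 → [0,5,-2,-5]
  row2 -= 4·row0 → [0,-10,1,10]
  row3 -= 5·row0 → [0,-25,22,26]
  row2 -= -2·row1 → [0,0,-3,0]
  row3 -= -5·row1 → [0,0,12,1]
  row3 -= -4·row2 → [0,0,0,1]

L=[[1,0,0,0],[0,1,0,0],[4,-2,1,0],[5,-5,-4,1]] U=[[-1,-3,4,5],[0,5,-2,-5],[0,0,-3,0],[0,0,0,1]]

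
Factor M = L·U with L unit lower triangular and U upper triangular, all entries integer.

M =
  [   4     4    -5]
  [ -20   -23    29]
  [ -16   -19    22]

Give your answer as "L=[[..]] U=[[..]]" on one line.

L=[[1,0,0],[-5,1,0],[-4,1,1]] U=[[4,4,-5],[0,-3,4],[0,0,-2]]

  R1 -= -5·R0 → [0,-3,4]
  R2 -= -4·R0 → [0,-3,2]
  R2 -= 1·R1 → [0,0,-2]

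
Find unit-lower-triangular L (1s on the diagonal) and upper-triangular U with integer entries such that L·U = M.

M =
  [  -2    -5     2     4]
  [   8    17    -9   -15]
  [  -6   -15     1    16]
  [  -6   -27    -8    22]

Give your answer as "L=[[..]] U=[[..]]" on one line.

L=[[1,0,0,0],[-4,1,0,0],[3,0,1,0],[3,4,2,1]] U=[[-2,-5,2,4],[0,-3,-1,1],[0,0,-5,4],[0,0,0,-2]]

  R1 -= -4·R0 → [0,-3,-1,1]
  R2 -= 3·R0 → [0,0,-5,4]
  R3 -= 3·R0 → [0,-12,-14,10]
  R2 -= 0·R1 → [0,0,-5,4]
  R3 -= 4·R1 → [0,0,-10,6]
  R3 -= 2·R2 → [0,0,0,-2]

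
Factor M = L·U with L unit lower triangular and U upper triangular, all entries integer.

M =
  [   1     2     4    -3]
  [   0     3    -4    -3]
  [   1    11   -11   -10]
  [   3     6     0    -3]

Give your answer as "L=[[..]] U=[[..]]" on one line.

L=[[1,0,0,0],[0,1,0,0],[1,3,1,0],[3,0,4,1]] U=[[1,2,4,-3],[0,3,-4,-3],[0,0,-3,2],[0,0,0,-2]]

  R1 -= 0·R0 → [0,3,-4,-3]
  R2 -= 1·R0 → [0,9,-15,-7]
  R3 -= 3·R0 → [0,0,-12,6]
  R2 -= 3·R1 → [0,0,-3,2]
  R3 -= 0·R1 → [0,0,-12,6]
  R3 -= 4·R2 → [0,0,0,-2]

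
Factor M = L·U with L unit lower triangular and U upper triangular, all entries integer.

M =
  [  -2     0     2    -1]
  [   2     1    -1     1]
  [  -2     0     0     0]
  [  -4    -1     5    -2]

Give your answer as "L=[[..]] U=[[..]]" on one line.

  R1 -= -1·R0 → [0,1,1,0]
  R2 -= 1·R0 → [0,0,-2,1]
  R3 -= 2·R0 → [0,-1,1,0]
  R2 -= 0·R1 → [0,0,-2,1]
  R3 -= -1·R1 → [0,0,2,0]
  R3 -= -1·R2 → [0,0,0,1]

L=[[1,0,0,0],[-1,1,0,0],[1,0,1,0],[2,-1,-1,1]] U=[[-2,0,2,-1],[0,1,1,0],[0,0,-2,1],[0,0,0,1]]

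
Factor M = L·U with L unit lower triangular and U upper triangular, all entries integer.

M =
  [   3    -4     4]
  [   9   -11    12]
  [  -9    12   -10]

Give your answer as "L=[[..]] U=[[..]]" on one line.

  row1 -= 3·row0 → [0,1,0]
  row2 -= -3·row0 → [0,0,2]
  row2 -= 0·row1 → [0,0,2]

L=[[1,0,0],[3,1,0],[-3,0,1]] U=[[3,-4,4],[0,1,0],[0,0,2]]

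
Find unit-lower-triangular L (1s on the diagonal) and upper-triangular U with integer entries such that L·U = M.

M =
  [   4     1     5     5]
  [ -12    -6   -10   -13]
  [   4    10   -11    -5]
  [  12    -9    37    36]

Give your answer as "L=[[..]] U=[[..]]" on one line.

L=[[1,0,0,0],[-3,1,0,0],[1,-3,1,0],[3,4,-2,1]] U=[[4,1,5,5],[0,-3,5,2],[0,0,-1,-4],[0,0,0,5]]

  row1 -= -3·row0 → [0,-3,5,2]
  row2 -= 1·row0 → [0,9,-16,-10]
  row3 -= 3·row0 → [0,-12,22,21]
  row2 -= -3·row1 → [0,0,-1,-4]
  row3 -= 4·row1 → [0,0,2,13]
  row3 -= -2·row2 → [0,0,0,5]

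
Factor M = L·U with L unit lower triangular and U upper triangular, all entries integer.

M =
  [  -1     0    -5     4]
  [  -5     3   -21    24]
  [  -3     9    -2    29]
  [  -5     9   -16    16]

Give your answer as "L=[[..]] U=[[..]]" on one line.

  row1 -= 5·row0 → [0,3,4,4]
  row2 -= 3·row0 → [0,9,13,17]
  row3 -= 5·row0 → [0,9,9,-4]
  row2 -= 3·row1 → [0,0,1,5]
  row3 -= 3·row1 → [0,0,-3,-16]
  row3 -= -3·row2 → [0,0,0,-1]

L=[[1,0,0,0],[5,1,0,0],[3,3,1,0],[5,3,-3,1]] U=[[-1,0,-5,4],[0,3,4,4],[0,0,1,5],[0,0,0,-1]]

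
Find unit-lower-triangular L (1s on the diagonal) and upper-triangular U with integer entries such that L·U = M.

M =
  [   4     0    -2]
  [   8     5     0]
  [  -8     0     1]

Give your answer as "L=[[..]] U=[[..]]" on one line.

L=[[1,0,0],[2,1,0],[-2,0,1]] U=[[4,0,-2],[0,5,4],[0,0,-3]]

  r1 -= 2·r0 → [0,5,4]
  r2 -= -2·r0 → [0,0,-3]
  r2 -= 0·r1 → [0,0,-3]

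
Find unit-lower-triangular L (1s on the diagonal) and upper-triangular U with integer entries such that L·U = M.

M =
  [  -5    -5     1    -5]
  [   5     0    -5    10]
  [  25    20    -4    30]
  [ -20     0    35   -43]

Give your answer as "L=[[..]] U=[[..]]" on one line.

L=[[1,0,0,0],[-1,1,0,0],[-5,1,1,0],[4,-4,3,1]] U=[[-5,-5,1,-5],[0,-5,-4,5],[0,0,5,0],[0,0,0,-3]]

  row1 -= -1·row0 → [0,-5,-4,5]
  row2 -= -5·row0 → [0,-5,1,5]
  row3 -= 4·row0 → [0,20,31,-23]
  row2 -= 1·row1 → [0,0,5,0]
  row3 -= -4·row1 → [0,0,15,-3]
  row3 -= 3·row2 → [0,0,0,-3]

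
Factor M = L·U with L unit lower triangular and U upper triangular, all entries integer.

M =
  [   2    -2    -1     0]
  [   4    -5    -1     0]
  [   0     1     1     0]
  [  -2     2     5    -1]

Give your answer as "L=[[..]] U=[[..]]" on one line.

L=[[1,0,0,0],[2,1,0,0],[0,-1,1,0],[-1,0,2,1]] U=[[2,-2,-1,0],[0,-1,1,0],[0,0,2,0],[0,0,0,-1]]

  row1 -= 2·row0 → [0,-1,1,0]
  row2 -= 0·row0 → [0,1,1,0]
  row3 -= -1·row0 → [0,0,4,-1]
  row2 -= -1·row1 → [0,0,2,0]
  row3 -= 0·row1 → [0,0,4,-1]
  row3 -= 2·row2 → [0,0,0,-1]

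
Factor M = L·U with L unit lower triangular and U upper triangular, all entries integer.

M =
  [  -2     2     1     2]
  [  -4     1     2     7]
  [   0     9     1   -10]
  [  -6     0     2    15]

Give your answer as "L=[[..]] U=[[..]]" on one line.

L=[[1,0,0,0],[2,1,0,0],[0,-3,1,0],[3,2,-1,1]] U=[[-2,2,1,2],[0,-3,0,3],[0,0,1,-1],[0,0,0,2]]

  R1 -= 2·R0 → [0,-3,0,3]
  R2 -= 0·R0 → [0,9,1,-10]
  R3 -= 3·R0 → [0,-6,-1,9]
  R2 -= -3·R1 → [0,0,1,-1]
  R3 -= 2·R1 → [0,0,-1,3]
  R3 -= -1·R2 → [0,0,0,2]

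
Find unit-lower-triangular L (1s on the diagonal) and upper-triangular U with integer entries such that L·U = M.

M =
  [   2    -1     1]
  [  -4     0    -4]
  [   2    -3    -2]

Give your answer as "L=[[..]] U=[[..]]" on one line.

L=[[1,0,0],[-2,1,0],[1,1,1]] U=[[2,-1,1],[0,-2,-2],[0,0,-1]]

  R1 -= -2·R0 → [0,-2,-2]
  R2 -= 1·R0 → [0,-2,-3]
  R2 -= 1·R1 → [0,0,-1]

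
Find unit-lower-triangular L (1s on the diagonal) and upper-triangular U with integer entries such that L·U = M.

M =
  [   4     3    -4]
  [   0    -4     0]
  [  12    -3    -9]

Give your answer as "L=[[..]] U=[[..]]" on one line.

  r1 -= 0·r0 → [0,-4,0]
  r2 -= 3·r0 → [0,-12,3]
  r2 -= 3·r1 → [0,0,3]

L=[[1,0,0],[0,1,0],[3,3,1]] U=[[4,3,-4],[0,-4,0],[0,0,3]]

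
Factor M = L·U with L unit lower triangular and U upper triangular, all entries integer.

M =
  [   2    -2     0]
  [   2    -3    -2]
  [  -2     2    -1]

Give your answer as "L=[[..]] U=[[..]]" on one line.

  R1 -= 1·R0 → [0,-1,-2]
  R2 -= -1·R0 → [0,0,-1]
  R2 -= 0·R1 → [0,0,-1]

L=[[1,0,0],[1,1,0],[-1,0,1]] U=[[2,-2,0],[0,-1,-2],[0,0,-1]]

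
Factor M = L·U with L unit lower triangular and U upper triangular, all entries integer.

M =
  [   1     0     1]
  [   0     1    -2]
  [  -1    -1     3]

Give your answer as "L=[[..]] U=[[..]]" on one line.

L=[[1,0,0],[0,1,0],[-1,-1,1]] U=[[1,0,1],[0,1,-2],[0,0,2]]

  row1 -= 0·row0 → [0,1,-2]
  row2 -= -1·row0 → [0,-1,4]
  row2 -= -1·row1 → [0,0,2]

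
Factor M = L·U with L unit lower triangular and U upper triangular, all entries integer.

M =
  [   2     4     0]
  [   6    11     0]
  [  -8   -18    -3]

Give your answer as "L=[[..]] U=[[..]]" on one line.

L=[[1,0,0],[3,1,0],[-4,2,1]] U=[[2,4,0],[0,-1,0],[0,0,-3]]

  row1 -= 3·row0 → [0,-1,0]
  row2 -= -4·row0 → [0,-2,-3]
  row2 -= 2·row1 → [0,0,-3]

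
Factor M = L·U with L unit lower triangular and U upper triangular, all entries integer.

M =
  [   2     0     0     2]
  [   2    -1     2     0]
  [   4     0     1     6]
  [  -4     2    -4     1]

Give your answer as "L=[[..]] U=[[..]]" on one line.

  row1 -= 1·row0 → [0,-1,2,-2]
  row2 -= 2·row0 → [0,0,1,2]
  row3 -= -2·row0 → [0,2,-4,5]
  row2 -= 0·row1 → [0,0,1,2]
  row3 -= -2·row1 → [0,0,0,1]
  row3 -= 0·row2 → [0,0,0,1]

L=[[1,0,0,0],[1,1,0,0],[2,0,1,0],[-2,-2,0,1]] U=[[2,0,0,2],[0,-1,2,-2],[0,0,1,2],[0,0,0,1]]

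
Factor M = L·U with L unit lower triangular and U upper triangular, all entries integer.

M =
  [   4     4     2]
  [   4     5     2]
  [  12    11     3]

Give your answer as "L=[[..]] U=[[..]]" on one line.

  R1 -= 1·R0 → [0,1,0]
  R2 -= 3·R0 → [0,-1,-3]
  R2 -= -1·R1 → [0,0,-3]

L=[[1,0,0],[1,1,0],[3,-1,1]] U=[[4,4,2],[0,1,0],[0,0,-3]]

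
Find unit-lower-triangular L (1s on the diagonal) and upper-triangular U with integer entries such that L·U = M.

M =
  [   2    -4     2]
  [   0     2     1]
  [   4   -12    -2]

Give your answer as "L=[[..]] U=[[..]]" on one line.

L=[[1,0,0],[0,1,0],[2,-2,1]] U=[[2,-4,2],[0,2,1],[0,0,-4]]

  r1 -= 0·r0 → [0,2,1]
  r2 -= 2·r0 → [0,-4,-6]
  r2 -= -2·r1 → [0,0,-4]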